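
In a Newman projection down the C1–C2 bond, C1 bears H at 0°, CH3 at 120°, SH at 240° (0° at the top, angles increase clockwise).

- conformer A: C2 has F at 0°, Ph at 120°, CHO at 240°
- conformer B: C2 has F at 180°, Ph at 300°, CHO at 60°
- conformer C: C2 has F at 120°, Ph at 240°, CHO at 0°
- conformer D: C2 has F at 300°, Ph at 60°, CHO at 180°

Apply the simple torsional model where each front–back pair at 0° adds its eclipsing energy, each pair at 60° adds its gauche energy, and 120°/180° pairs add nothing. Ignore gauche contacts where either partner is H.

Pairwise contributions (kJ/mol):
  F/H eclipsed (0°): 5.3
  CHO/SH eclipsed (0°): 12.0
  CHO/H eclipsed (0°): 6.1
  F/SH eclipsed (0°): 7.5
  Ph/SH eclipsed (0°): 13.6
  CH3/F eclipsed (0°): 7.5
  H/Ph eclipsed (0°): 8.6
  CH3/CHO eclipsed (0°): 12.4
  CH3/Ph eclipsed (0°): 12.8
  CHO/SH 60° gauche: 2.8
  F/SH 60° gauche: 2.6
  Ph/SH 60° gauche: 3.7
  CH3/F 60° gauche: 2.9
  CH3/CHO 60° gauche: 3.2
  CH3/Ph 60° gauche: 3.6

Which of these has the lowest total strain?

D

A (eclipsed): H–F eclipsed, CH3–Ph eclipsed, SH–CHO eclipsed; 5.3 + 12.8 + 12.0 = 30.1 kJ/mol.
B (staggered): CH3–F gauche, CH3–CHO gauche, SH–F gauche, SH–Ph gauche; 2.9 + 3.2 + 2.6 + 3.7 = 12.4 kJ/mol.
C (eclipsed): H–CHO eclipsed, CH3–F eclipsed, SH–Ph eclipsed; 6.1 + 7.5 + 13.6 = 27.2 kJ/mol.
D (staggered): CH3–Ph gauche, CH3–CHO gauche, SH–F gauche, SH–CHO gauche; 3.6 + 3.2 + 2.6 + 2.8 = 12.2 kJ/mol.
D has the lowest total (12.2 kJ/mol).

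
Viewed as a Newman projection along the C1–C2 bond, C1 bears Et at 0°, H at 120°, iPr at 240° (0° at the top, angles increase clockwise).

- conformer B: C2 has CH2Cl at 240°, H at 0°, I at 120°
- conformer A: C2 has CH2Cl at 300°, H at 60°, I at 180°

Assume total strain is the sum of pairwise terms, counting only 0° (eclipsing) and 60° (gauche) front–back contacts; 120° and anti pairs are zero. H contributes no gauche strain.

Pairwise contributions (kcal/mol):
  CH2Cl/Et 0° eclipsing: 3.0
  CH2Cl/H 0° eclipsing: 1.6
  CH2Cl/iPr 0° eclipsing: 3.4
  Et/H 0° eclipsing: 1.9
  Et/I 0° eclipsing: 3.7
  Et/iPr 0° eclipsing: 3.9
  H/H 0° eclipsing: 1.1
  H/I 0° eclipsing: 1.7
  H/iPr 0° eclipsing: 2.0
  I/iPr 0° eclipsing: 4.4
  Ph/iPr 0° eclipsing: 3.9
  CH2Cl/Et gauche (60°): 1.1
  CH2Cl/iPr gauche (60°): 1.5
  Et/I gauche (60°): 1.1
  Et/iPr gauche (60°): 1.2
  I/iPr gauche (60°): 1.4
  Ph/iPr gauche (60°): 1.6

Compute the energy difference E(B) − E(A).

B (eclipsed): Et(0°)/H(0°) eclipsed 1.9; H(120°)/I(120°) eclipsed 1.7; iPr(240°)/CH2Cl(240°) eclipsed 3.4 → 7.0 kcal/mol.
A (staggered): Et(0°)/CH2Cl(300°) gauche 1.1; iPr(240°)/CH2Cl(300°) gauche 1.5; iPr(240°)/I(180°) gauche 1.4 → 4.0 kcal/mol.
E(B) − E(A) = 7.0 − 4.0 = +3.0 kcal/mol.

+3.0 kcal/mol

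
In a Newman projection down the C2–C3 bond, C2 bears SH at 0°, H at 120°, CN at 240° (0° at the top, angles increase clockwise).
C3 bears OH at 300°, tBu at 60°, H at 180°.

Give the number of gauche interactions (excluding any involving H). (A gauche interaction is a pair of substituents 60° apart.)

3

Non-H gauche pairs: SH(0°)/OH(300°); SH(0°)/tBu(60°); CN(240°)/OH(300°) — 3 interactions.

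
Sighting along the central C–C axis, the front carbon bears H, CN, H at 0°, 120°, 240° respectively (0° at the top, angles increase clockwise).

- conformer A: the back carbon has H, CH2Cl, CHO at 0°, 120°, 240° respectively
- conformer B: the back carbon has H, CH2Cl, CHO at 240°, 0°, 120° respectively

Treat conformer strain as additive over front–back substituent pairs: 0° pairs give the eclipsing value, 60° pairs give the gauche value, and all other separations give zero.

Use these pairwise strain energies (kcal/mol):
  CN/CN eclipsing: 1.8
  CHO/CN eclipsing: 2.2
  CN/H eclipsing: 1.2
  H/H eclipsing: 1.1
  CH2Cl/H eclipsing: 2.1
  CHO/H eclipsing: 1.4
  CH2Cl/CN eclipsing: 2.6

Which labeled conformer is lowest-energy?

A (eclipsed): H(0°)/H(0°) eclipsed 1.1; CN(120°)/CH2Cl(120°) eclipsed 2.6; H(240°)/CHO(240°) eclipsed 1.4 → 5.1 kcal/mol.
B (eclipsed): H(0°)/CH2Cl(0°) eclipsed 2.1; CN(120°)/CHO(120°) eclipsed 2.2; H(240°)/H(240°) eclipsed 1.1 → 5.4 kcal/mol.
A has the lowest total (5.1 kcal/mol).

A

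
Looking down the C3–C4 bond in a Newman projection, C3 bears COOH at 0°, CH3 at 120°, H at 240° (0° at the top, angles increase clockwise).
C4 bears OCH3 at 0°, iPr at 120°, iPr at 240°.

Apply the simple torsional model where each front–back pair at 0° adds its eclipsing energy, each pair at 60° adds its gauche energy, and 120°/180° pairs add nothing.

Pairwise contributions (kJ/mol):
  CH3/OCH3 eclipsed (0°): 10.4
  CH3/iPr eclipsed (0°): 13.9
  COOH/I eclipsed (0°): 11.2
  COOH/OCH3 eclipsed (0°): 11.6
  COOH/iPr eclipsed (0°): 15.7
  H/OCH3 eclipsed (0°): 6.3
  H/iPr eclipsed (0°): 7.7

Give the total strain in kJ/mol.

33.2 kJ/mol

This conformer (eclipsed): COOH–OCH3 eclipsed, CH3–iPr eclipsed, H–iPr eclipsed; 11.6 + 13.9 + 7.7 = 33.2 kJ/mol.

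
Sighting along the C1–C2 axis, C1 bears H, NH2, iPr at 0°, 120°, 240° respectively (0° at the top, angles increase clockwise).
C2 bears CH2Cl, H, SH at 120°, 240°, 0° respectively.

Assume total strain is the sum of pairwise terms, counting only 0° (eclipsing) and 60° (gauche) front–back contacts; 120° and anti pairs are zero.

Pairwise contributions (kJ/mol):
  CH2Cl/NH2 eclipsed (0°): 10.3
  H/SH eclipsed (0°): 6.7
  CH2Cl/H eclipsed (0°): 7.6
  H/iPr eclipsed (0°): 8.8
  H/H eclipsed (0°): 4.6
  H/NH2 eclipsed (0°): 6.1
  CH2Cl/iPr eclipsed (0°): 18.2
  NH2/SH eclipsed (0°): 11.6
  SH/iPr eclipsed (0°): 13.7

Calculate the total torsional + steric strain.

This conformer is eclipsed. H at 0° is eclipsed with SH at 0° (6.7); NH2 at 120° is eclipsed with CH2Cl at 120° (10.3); iPr at 240° is eclipsed with H at 240° (8.8). Total 25.8 kJ/mol.

25.8 kJ/mol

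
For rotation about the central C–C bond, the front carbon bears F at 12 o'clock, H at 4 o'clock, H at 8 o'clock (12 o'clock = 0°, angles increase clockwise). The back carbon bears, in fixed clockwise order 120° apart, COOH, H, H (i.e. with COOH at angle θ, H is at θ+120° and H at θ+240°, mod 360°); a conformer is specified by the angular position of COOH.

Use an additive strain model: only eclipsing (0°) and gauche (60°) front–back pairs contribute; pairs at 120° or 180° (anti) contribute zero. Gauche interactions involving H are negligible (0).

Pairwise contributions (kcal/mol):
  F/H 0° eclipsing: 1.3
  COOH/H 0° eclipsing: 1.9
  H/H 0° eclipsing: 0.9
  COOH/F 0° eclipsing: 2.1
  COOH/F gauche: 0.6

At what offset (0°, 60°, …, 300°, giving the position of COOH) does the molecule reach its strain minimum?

180°

COOH at 0° (eclipsed): F(0°)/COOH(0°) eclipsed 2.1; H(120°)/H(120°) eclipsed 0.9; H(240°)/H(240°) eclipsed 0.9 → 3.9 kcal/mol.
COOH at 60° (staggered): F(0°)/COOH(60°) gauche 0.6 → 0.6 kcal/mol.
COOH at 120° (eclipsed): F(0°)/H(0°) eclipsed 1.3; H(120°)/COOH(120°) eclipsed 1.9; H(240°)/H(240°) eclipsed 0.9 → 4.1 kcal/mol.
COOH at 180° (staggered): no non-H gauche contacts → 0.0 kcal/mol.
COOH at 240° (eclipsed): F(0°)/H(0°) eclipsed 1.3; H(120°)/H(120°) eclipsed 0.9; H(240°)/COOH(240°) eclipsed 1.9 → 4.1 kcal/mol.
COOH at 300° (staggered): F(0°)/COOH(300°) gauche 0.6 → 0.6 kcal/mol.
The minimum (0.0 kcal/mol) occurs with COOH at 180°.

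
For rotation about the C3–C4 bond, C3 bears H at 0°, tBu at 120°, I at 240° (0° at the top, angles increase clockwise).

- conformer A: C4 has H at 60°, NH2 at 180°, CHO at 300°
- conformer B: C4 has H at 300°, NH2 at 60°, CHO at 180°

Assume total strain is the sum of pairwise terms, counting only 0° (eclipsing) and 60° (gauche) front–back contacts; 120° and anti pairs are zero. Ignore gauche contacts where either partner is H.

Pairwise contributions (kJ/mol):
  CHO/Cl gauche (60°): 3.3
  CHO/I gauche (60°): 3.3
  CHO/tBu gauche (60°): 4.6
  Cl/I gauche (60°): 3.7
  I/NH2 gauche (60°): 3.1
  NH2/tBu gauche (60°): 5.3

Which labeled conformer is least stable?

B

A (staggered): tBu–NH2 gauche, I–NH2 gauche, I–CHO gauche; 5.3 + 3.1 + 3.3 = 11.7 kJ/mol.
B (staggered): tBu–NH2 gauche, tBu–CHO gauche, I–CHO gauche; 5.3 + 4.6 + 3.3 = 13.2 kJ/mol.
B has the highest total (13.2 kJ/mol).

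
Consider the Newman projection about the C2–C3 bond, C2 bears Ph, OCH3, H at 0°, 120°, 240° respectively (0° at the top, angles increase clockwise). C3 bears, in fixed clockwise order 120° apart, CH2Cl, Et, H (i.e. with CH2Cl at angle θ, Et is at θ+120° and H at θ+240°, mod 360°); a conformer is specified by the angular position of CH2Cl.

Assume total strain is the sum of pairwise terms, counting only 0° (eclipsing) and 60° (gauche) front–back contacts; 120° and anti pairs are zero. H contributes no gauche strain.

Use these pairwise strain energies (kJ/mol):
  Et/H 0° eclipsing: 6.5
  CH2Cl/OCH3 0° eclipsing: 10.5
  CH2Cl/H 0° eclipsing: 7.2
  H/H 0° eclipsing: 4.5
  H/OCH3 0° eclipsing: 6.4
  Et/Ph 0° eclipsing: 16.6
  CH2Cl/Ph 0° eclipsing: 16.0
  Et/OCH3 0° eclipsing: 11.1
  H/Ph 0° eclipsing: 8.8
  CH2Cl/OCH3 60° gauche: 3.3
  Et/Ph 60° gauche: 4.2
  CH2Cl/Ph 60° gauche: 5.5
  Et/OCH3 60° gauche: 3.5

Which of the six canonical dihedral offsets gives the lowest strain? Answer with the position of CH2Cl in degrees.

180°

CH2Cl at 0° is eclipsed. Ph at 0° is eclipsed with CH2Cl at 0° (16.0); OCH3 at 120° is eclipsed with Et at 120° (11.1); H at 240° is eclipsed with H at 240° (4.5). Total 31.6 kJ/mol.
CH2Cl at 60° is staggered. Ph at 0° is gauche with CH2Cl at 60° (5.5); OCH3 at 120° is gauche with CH2Cl at 60° (3.3); OCH3 at 120° is gauche with Et at 180° (3.5). Total 12.3 kJ/mol.
CH2Cl at 120° is eclipsed. Ph at 0° is eclipsed with H at 0° (8.8); OCH3 at 120° is eclipsed with CH2Cl at 120° (10.5); H at 240° is eclipsed with Et at 240° (6.5). Total 25.8 kJ/mol.
CH2Cl at 180° is staggered. Ph at 0° is gauche with Et at 300° (4.2); OCH3 at 120° is gauche with CH2Cl at 180° (3.3). Total 7.5 kJ/mol.
CH2Cl at 240° is eclipsed. Ph at 0° is eclipsed with Et at 0° (16.6); OCH3 at 120° is eclipsed with H at 120° (6.4); H at 240° is eclipsed with CH2Cl at 240° (7.2). Total 30.2 kJ/mol.
CH2Cl at 300° is staggered. Ph at 0° is gauche with CH2Cl at 300° (5.5); Ph at 0° is gauche with Et at 60° (4.2); OCH3 at 120° is gauche with Et at 60° (3.5). Total 13.2 kJ/mol.
The minimum (7.5 kJ/mol) occurs with CH2Cl at 180°.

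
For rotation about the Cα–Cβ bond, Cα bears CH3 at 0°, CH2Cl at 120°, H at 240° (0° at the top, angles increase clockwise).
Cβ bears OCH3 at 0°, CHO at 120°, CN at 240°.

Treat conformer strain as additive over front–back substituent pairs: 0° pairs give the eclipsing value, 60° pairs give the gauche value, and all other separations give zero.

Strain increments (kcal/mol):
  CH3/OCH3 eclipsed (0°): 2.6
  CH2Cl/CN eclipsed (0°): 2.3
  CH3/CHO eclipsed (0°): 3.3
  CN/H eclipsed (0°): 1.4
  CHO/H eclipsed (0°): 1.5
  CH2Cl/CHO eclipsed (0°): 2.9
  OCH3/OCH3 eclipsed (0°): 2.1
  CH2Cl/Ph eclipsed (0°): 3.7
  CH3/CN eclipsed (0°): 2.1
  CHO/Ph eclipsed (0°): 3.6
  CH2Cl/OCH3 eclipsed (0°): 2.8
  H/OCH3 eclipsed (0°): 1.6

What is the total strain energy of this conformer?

6.9 kcal/mol

This conformer (eclipsed): CH3(0°)/OCH3(0°) eclipsed 2.6; CH2Cl(120°)/CHO(120°) eclipsed 2.9; H(240°)/CN(240°) eclipsed 1.4 → 6.9 kcal/mol.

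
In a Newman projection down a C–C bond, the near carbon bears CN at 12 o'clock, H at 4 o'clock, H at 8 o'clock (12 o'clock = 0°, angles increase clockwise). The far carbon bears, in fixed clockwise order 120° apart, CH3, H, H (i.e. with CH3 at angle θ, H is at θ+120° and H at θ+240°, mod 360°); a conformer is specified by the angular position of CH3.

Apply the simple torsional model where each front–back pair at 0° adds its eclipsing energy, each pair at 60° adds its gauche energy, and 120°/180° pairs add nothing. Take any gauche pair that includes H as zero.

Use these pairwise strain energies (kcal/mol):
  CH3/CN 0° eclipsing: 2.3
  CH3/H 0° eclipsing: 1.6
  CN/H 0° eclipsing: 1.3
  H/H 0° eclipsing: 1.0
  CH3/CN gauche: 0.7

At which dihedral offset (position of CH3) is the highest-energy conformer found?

CH3 at 0° (eclipsed): CN(0°)/CH3(0°) eclipsed 2.3; H(120°)/H(120°) eclipsed 1.0; H(240°)/H(240°) eclipsed 1.0 → 4.3 kcal/mol.
CH3 at 60° (staggered): CN(0°)/CH3(60°) gauche 0.7 → 0.7 kcal/mol.
CH3 at 120° (eclipsed): CN(0°)/H(0°) eclipsed 1.3; H(120°)/CH3(120°) eclipsed 1.6; H(240°)/H(240°) eclipsed 1.0 → 3.9 kcal/mol.
CH3 at 180° (staggered): no non-H gauche contacts → 0.0 kcal/mol.
CH3 at 240° (eclipsed): CN(0°)/H(0°) eclipsed 1.3; H(120°)/H(120°) eclipsed 1.0; H(240°)/CH3(240°) eclipsed 1.6 → 3.9 kcal/mol.
CH3 at 300° (staggered): CN(0°)/CH3(300°) gauche 0.7 → 0.7 kcal/mol.
The maximum (4.3 kcal/mol) occurs with CH3 at 0°.

0°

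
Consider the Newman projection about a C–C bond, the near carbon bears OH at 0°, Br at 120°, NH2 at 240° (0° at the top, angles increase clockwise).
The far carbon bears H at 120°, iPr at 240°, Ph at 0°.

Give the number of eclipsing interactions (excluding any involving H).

2

Non-H eclipsing pairs: OH(0°)/Ph(0°); NH2(240°)/iPr(240°) — 2 interactions.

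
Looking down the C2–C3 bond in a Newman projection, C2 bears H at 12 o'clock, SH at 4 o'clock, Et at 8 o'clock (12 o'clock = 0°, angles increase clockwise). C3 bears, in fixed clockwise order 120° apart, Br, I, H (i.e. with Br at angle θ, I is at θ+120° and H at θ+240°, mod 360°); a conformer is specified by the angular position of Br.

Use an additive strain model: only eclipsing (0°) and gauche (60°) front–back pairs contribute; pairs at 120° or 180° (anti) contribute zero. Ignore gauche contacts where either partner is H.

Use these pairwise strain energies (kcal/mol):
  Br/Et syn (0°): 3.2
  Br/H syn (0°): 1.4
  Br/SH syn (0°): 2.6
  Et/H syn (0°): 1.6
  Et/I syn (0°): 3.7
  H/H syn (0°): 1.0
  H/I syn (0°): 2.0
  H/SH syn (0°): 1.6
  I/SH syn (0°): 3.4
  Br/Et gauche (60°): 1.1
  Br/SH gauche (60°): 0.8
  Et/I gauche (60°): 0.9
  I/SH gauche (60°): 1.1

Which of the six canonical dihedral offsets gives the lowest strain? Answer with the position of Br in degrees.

300°

Br at 0° (eclipsed): H–Br eclipsed, SH–I eclipsed, Et–H eclipsed; 1.4 + 3.4 + 1.6 = 6.4 kcal/mol.
Br at 60° (staggered): SH–Br gauche, SH–I gauche, Et–I gauche; 0.8 + 1.1 + 0.9 = 2.8 kcal/mol.
Br at 120° (eclipsed): H–H eclipsed, SH–Br eclipsed, Et–I eclipsed; 1.0 + 2.6 + 3.7 = 7.3 kcal/mol.
Br at 180° (staggered): SH–Br gauche, Et–Br gauche, Et–I gauche; 0.8 + 1.1 + 0.9 = 2.8 kcal/mol.
Br at 240° (eclipsed): H–I eclipsed, SH–H eclipsed, Et–Br eclipsed; 2.0 + 1.6 + 3.2 = 6.8 kcal/mol.
Br at 300° (staggered): SH–I gauche, Et–Br gauche; 1.1 + 1.1 = 2.2 kcal/mol.
The minimum (2.2 kcal/mol) occurs with Br at 300°.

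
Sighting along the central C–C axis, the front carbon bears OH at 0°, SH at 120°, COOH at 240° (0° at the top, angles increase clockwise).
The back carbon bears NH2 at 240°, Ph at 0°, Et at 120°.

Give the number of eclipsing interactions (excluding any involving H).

3

Non-H eclipsing pairs: OH(0°)/Ph(0°); SH(120°)/Et(120°); COOH(240°)/NH2(240°) — 3 interactions.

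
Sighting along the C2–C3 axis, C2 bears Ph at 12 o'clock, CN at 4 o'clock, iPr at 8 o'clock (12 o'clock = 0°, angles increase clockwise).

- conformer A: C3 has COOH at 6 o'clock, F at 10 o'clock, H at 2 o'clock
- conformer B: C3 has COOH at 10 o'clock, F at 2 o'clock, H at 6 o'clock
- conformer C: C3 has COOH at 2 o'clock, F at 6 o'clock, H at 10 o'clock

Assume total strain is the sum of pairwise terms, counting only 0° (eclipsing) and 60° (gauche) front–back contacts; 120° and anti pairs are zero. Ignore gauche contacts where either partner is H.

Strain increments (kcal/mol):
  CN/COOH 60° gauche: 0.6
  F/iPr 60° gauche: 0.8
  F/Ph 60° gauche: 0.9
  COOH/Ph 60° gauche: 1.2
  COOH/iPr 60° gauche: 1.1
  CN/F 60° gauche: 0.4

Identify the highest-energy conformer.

B

A (staggered): Ph–F gauche, CN–COOH gauche, iPr–COOH gauche, iPr–F gauche; 0.9 + 0.6 + 1.1 + 0.8 = 3.4 kcal/mol.
B (staggered): Ph–COOH gauche, Ph–F gauche, CN–F gauche, iPr–COOH gauche; 1.2 + 0.9 + 0.4 + 1.1 = 3.6 kcal/mol.
C (staggered): Ph–COOH gauche, CN–COOH gauche, CN–F gauche, iPr–F gauche; 1.2 + 0.6 + 0.4 + 0.8 = 3.0 kcal/mol.
B has the highest total (3.6 kcal/mol).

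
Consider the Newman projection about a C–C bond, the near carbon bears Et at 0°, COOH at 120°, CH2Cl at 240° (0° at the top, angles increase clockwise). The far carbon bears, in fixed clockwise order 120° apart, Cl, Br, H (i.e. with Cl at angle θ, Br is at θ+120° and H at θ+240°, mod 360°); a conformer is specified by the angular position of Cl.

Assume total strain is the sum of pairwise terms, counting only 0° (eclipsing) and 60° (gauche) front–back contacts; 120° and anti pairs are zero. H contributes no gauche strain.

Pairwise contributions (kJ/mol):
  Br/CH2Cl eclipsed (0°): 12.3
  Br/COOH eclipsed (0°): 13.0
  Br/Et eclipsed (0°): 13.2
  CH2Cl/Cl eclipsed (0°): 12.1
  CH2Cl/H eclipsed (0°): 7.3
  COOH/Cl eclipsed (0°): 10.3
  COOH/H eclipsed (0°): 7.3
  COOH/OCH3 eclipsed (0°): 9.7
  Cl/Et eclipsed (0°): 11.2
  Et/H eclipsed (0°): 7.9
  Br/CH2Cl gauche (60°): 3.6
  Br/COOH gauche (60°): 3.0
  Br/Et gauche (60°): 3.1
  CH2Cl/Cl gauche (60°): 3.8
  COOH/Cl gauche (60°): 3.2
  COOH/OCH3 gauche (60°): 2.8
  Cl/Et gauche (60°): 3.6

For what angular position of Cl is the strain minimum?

Cl at 0° is eclipsed. Et at 0° is eclipsed with Cl at 0° (11.2); COOH at 120° is eclipsed with Br at 120° (13.0); CH2Cl at 240° is eclipsed with H at 240° (7.3). Total 31.5 kJ/mol.
Cl at 60° is staggered. Et at 0° is gauche with Cl at 60° (3.6); COOH at 120° is gauche with Cl at 60° (3.2); COOH at 120° is gauche with Br at 180° (3.0); CH2Cl at 240° is gauche with Br at 180° (3.6). Total 13.4 kJ/mol.
Cl at 120° is eclipsed. Et at 0° is eclipsed with H at 0° (7.9); COOH at 120° is eclipsed with Cl at 120° (10.3); CH2Cl at 240° is eclipsed with Br at 240° (12.3). Total 30.5 kJ/mol.
Cl at 180° is staggered. Et at 0° is gauche with Br at 300° (3.1); COOH at 120° is gauche with Cl at 180° (3.2); CH2Cl at 240° is gauche with Cl at 180° (3.8); CH2Cl at 240° is gauche with Br at 300° (3.6). Total 13.7 kJ/mol.
Cl at 240° is eclipsed. Et at 0° is eclipsed with Br at 0° (13.2); COOH at 120° is eclipsed with H at 120° (7.3); CH2Cl at 240° is eclipsed with Cl at 240° (12.1). Total 32.6 kJ/mol.
Cl at 300° is staggered. Et at 0° is gauche with Cl at 300° (3.6); Et at 0° is gauche with Br at 60° (3.1); COOH at 120° is gauche with Br at 60° (3.0); CH2Cl at 240° is gauche with Cl at 300° (3.8). Total 13.5 kJ/mol.
The minimum (13.4 kJ/mol) occurs with Cl at 60°.

60°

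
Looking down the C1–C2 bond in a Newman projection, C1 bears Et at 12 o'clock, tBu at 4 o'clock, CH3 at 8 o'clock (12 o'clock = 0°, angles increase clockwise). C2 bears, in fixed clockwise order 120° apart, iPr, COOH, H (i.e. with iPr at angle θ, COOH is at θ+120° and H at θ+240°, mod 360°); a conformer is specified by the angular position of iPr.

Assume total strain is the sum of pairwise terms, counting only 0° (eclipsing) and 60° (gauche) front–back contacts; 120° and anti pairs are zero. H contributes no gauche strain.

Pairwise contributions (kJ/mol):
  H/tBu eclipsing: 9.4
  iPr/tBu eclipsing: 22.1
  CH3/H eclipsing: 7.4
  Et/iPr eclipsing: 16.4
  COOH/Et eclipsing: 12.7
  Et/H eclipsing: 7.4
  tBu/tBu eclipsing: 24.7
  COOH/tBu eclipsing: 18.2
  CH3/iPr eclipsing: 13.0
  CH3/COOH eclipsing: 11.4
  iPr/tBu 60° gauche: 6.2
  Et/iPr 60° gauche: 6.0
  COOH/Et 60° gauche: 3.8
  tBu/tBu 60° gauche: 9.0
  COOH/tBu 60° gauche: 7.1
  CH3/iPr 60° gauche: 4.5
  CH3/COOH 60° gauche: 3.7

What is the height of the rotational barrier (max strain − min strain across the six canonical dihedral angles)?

23.8 kJ/mol

iPr at 0° is eclipsed. Et at 0° is eclipsed with iPr at 0° (16.4); tBu at 120° is eclipsed with COOH at 120° (18.2); CH3 at 240° is eclipsed with H at 240° (7.4). Total 42.0 kJ/mol.
iPr at 60° is staggered. Et at 0° is gauche with iPr at 60° (6.0); tBu at 120° is gauche with iPr at 60° (6.2); tBu at 120° is gauche with COOH at 180° (7.1); CH3 at 240° is gauche with COOH at 180° (3.7). Total 23.0 kJ/mol.
iPr at 120° is eclipsed. Et at 0° is eclipsed with H at 0° (7.4); tBu at 120° is eclipsed with iPr at 120° (22.1); CH3 at 240° is eclipsed with COOH at 240° (11.4). Total 40.9 kJ/mol.
iPr at 180° is staggered. Et at 0° is gauche with COOH at 300° (3.8); tBu at 120° is gauche with iPr at 180° (6.2); CH3 at 240° is gauche with iPr at 180° (4.5); CH3 at 240° is gauche with COOH at 300° (3.7). Total 18.2 kJ/mol.
iPr at 240° is eclipsed. Et at 0° is eclipsed with COOH at 0° (12.7); tBu at 120° is eclipsed with H at 120° (9.4); CH3 at 240° is eclipsed with iPr at 240° (13.0). Total 35.1 kJ/mol.
iPr at 300° is staggered. Et at 0° is gauche with iPr at 300° (6.0); Et at 0° is gauche with COOH at 60° (3.8); tBu at 120° is gauche with COOH at 60° (7.1); CH3 at 240° is gauche with iPr at 300° (4.5). Total 21.4 kJ/mol.
Max at 0° (42.0 kJ/mol), min at 180° (18.2 kJ/mol); barrier = 23.8 kJ/mol.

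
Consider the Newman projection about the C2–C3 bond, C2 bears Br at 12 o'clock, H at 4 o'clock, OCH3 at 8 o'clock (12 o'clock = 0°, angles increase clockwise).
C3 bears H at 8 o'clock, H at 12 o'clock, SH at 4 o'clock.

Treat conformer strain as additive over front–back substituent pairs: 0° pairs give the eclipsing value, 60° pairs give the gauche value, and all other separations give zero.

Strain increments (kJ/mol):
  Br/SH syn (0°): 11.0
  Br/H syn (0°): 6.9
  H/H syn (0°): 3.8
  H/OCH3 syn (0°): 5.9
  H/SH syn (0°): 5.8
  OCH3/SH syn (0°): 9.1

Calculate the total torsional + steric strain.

This conformer is eclipsed. Br at 0° is eclipsed with H at 0° (6.9); H at 120° is eclipsed with SH at 120° (5.8); OCH3 at 240° is eclipsed with H at 240° (5.9). Total 18.6 kJ/mol.

18.6 kJ/mol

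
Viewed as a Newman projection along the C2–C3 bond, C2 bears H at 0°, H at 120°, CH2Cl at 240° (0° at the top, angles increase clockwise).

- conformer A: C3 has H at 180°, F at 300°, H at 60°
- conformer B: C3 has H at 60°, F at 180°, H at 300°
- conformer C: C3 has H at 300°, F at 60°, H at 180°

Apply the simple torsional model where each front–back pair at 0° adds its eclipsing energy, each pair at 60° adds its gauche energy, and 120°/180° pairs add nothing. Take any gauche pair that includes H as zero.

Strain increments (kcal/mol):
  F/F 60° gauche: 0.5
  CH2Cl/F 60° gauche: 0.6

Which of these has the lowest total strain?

C

A (staggered): CH2Cl(240°)/F(300°) gauche 0.6 → 0.6 kcal/mol.
B (staggered): CH2Cl(240°)/F(180°) gauche 0.6 → 0.6 kcal/mol.
C (staggered): no non-H gauche contacts → 0.0 kcal/mol.
C has the lowest total (0.0 kcal/mol).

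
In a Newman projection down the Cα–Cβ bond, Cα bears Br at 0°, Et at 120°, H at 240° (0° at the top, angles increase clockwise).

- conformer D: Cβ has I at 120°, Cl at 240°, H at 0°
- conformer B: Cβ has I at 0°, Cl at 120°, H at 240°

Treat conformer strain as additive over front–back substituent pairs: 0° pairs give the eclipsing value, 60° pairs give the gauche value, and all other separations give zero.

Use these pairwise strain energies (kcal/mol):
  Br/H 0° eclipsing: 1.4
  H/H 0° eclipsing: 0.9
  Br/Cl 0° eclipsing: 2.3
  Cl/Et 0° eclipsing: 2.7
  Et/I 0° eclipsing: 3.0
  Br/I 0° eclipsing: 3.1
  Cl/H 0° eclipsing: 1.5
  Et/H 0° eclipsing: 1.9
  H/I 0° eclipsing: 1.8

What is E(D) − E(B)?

D (eclipsed): Br–H eclipsed, Et–I eclipsed, H–Cl eclipsed; 1.4 + 3.0 + 1.5 = 5.9 kcal/mol.
B (eclipsed): Br–I eclipsed, Et–Cl eclipsed, H–H eclipsed; 3.1 + 2.7 + 0.9 = 6.7 kcal/mol.
E(D) − E(B) = 5.9 − 6.7 = -0.8 kcal/mol.

-0.8 kcal/mol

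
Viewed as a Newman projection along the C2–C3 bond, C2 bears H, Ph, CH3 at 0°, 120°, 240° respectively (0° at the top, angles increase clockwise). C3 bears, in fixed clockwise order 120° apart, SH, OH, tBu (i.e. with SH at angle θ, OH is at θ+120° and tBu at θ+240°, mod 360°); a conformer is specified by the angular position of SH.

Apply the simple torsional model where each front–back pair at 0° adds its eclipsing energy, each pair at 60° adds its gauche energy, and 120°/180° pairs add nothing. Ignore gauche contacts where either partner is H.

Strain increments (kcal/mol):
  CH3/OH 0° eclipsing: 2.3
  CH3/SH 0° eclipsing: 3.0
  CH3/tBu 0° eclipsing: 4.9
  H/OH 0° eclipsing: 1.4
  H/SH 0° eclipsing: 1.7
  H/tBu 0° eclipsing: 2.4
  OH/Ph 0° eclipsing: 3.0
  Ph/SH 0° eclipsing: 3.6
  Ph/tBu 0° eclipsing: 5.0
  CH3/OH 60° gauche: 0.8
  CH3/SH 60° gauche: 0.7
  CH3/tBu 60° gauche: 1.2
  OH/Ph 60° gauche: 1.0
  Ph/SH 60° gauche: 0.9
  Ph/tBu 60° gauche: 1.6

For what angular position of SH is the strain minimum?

SH at 0° (eclipsed): H–SH eclipsed, Ph–OH eclipsed, CH3–tBu eclipsed; 1.7 + 3.0 + 4.9 = 9.6 kcal/mol.
SH at 60° (staggered): Ph–SH gauche, Ph–OH gauche, CH3–OH gauche, CH3–tBu gauche; 0.9 + 1.0 + 0.8 + 1.2 = 3.9 kcal/mol.
SH at 120° (eclipsed): H–tBu eclipsed, Ph–SH eclipsed, CH3–OH eclipsed; 2.4 + 3.6 + 2.3 = 8.3 kcal/mol.
SH at 180° (staggered): Ph–SH gauche, Ph–tBu gauche, CH3–SH gauche, CH3–OH gauche; 0.9 + 1.6 + 0.7 + 0.8 = 4.0 kcal/mol.
SH at 240° (eclipsed): H–OH eclipsed, Ph–tBu eclipsed, CH3–SH eclipsed; 1.4 + 5.0 + 3.0 = 9.4 kcal/mol.
SH at 300° (staggered): Ph–OH gauche, Ph–tBu gauche, CH3–SH gauche, CH3–tBu gauche; 1.0 + 1.6 + 0.7 + 1.2 = 4.5 kcal/mol.
The minimum (3.9 kcal/mol) occurs with SH at 60°.

60°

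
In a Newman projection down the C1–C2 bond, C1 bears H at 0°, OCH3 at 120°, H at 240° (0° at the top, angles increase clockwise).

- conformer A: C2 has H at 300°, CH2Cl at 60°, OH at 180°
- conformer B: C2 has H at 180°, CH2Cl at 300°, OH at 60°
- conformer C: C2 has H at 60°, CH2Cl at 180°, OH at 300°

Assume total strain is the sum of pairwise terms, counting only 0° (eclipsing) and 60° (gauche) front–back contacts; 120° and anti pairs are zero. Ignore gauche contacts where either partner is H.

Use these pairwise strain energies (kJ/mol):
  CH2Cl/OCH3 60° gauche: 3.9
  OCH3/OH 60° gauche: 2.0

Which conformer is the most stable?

A (staggered): OCH3–CH2Cl gauche, OCH3–OH gauche; 3.9 + 2.0 = 5.9 kJ/mol.
B (staggered): OCH3–OH gauche; 2.0 = 2.0 kJ/mol.
C (staggered): OCH3–CH2Cl gauche; 3.9 = 3.9 kJ/mol.
B has the lowest total (2.0 kJ/mol).

B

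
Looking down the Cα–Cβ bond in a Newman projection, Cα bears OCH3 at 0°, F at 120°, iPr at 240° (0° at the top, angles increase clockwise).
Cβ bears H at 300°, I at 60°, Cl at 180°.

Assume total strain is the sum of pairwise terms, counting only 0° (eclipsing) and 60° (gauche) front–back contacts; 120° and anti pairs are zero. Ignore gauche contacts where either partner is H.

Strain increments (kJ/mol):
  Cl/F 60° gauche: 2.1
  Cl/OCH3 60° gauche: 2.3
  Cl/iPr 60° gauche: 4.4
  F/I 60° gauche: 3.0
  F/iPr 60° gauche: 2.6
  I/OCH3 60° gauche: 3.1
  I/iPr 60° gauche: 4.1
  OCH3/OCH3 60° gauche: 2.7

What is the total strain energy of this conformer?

This conformer (staggered): OCH3(0°)/I(60°) gauche 3.1; F(120°)/I(60°) gauche 3.0; F(120°)/Cl(180°) gauche 2.1; iPr(240°)/Cl(180°) gauche 4.4 → 12.6 kJ/mol.

12.6 kJ/mol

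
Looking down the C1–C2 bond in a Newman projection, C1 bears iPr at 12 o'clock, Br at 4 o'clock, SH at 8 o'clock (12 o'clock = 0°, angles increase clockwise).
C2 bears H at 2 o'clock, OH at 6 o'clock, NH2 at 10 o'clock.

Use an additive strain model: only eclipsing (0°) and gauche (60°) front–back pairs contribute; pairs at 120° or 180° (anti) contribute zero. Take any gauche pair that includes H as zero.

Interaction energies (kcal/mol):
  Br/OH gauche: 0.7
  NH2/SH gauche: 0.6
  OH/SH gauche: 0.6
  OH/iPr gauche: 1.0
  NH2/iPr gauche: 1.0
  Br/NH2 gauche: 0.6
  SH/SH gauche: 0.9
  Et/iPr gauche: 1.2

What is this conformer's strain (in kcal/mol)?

This conformer (staggered): iPr(0°)/NH2(300°) gauche 1.0; Br(120°)/OH(180°) gauche 0.7; SH(240°)/OH(180°) gauche 0.6; SH(240°)/NH2(300°) gauche 0.6 → 2.9 kcal/mol.

2.9 kcal/mol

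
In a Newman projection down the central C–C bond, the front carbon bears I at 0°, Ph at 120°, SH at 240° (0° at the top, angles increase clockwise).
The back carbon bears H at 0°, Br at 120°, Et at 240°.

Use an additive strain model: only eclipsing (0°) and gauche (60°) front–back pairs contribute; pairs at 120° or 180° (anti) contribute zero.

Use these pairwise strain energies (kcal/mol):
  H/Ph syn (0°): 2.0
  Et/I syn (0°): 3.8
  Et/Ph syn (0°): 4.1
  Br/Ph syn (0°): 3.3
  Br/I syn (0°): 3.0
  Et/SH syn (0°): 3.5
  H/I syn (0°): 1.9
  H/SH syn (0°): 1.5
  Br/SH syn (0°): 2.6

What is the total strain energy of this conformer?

8.7 kcal/mol

This conformer (eclipsed): I–H eclipsed, Ph–Br eclipsed, SH–Et eclipsed; 1.9 + 3.3 + 3.5 = 8.7 kcal/mol.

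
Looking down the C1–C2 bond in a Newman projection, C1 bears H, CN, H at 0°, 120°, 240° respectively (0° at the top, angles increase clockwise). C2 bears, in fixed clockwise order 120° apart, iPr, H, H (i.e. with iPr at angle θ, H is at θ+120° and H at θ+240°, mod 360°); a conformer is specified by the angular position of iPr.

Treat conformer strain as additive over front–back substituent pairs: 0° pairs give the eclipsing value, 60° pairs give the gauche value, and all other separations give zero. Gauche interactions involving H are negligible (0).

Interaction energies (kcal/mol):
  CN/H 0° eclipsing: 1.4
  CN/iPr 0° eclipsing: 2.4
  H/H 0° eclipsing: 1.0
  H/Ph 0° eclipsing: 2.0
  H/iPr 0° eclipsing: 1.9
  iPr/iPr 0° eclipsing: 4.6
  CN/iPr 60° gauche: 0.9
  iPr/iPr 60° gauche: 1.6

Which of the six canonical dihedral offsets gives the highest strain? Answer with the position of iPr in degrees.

iPr at 0° (eclipsed): H(0°)/iPr(0°) eclipsed 1.9; CN(120°)/H(120°) eclipsed 1.4; H(240°)/H(240°) eclipsed 1.0 → 4.3 kcal/mol.
iPr at 60° (staggered): CN(120°)/iPr(60°) gauche 0.9 → 0.9 kcal/mol.
iPr at 120° (eclipsed): H(0°)/H(0°) eclipsed 1.0; CN(120°)/iPr(120°) eclipsed 2.4; H(240°)/H(240°) eclipsed 1.0 → 4.4 kcal/mol.
iPr at 180° (staggered): CN(120°)/iPr(180°) gauche 0.9 → 0.9 kcal/mol.
iPr at 240° (eclipsed): H(0°)/H(0°) eclipsed 1.0; CN(120°)/H(120°) eclipsed 1.4; H(240°)/iPr(240°) eclipsed 1.9 → 4.3 kcal/mol.
iPr at 300° (staggered): no non-H gauche contacts → 0.0 kcal/mol.
The maximum (4.4 kcal/mol) occurs with iPr at 120°.

120°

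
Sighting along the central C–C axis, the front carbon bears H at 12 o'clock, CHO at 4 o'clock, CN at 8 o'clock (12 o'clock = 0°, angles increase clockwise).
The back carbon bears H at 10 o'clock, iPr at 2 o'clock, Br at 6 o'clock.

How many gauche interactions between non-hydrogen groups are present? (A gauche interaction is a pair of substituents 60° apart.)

Non-H gauche pairs: CHO(120°)/iPr(60°); CHO(120°)/Br(180°); CN(240°)/Br(180°) — 3 interactions.

3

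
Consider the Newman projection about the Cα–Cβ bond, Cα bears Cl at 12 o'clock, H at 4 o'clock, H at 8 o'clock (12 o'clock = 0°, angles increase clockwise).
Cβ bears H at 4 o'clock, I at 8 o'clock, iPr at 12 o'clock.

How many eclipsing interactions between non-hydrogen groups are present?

1

Non-H eclipsing pairs: Cl(0°)/iPr(0°) — 1 interaction.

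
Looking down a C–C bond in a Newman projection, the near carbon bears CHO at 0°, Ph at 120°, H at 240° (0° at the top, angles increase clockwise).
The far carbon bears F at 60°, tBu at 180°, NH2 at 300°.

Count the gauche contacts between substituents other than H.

Non-H gauche pairs: CHO(0°)/F(60°); CHO(0°)/NH2(300°); Ph(120°)/F(60°); Ph(120°)/tBu(180°) — 4 interactions.

4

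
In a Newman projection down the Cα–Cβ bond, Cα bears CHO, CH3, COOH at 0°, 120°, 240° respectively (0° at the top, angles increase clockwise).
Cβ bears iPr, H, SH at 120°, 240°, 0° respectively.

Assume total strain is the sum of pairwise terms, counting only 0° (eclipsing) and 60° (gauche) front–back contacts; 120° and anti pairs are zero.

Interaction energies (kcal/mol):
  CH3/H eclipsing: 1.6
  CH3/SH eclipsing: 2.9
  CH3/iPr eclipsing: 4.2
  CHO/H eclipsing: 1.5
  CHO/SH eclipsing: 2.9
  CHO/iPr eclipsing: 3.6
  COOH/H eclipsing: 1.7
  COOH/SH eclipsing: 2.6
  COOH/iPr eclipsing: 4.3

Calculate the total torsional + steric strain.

8.8 kcal/mol

This conformer is eclipsed. CHO at 0° is eclipsed with SH at 0° (2.9); CH3 at 120° is eclipsed with iPr at 120° (4.2); COOH at 240° is eclipsed with H at 240° (1.7). Total 8.8 kcal/mol.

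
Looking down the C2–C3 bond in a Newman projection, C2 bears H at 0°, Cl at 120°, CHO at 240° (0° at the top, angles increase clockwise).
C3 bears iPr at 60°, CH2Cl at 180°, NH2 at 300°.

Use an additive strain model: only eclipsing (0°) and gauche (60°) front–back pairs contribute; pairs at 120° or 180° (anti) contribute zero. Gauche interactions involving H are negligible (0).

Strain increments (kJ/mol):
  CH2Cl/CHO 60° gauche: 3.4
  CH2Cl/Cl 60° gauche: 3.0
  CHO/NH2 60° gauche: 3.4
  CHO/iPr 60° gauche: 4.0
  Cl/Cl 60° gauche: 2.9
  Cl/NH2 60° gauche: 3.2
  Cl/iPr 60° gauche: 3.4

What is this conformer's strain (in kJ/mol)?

This conformer (staggered): Cl(120°)/iPr(60°) gauche 3.4; Cl(120°)/CH2Cl(180°) gauche 3.0; CHO(240°)/CH2Cl(180°) gauche 3.4; CHO(240°)/NH2(300°) gauche 3.4 → 13.2 kJ/mol.

13.2 kJ/mol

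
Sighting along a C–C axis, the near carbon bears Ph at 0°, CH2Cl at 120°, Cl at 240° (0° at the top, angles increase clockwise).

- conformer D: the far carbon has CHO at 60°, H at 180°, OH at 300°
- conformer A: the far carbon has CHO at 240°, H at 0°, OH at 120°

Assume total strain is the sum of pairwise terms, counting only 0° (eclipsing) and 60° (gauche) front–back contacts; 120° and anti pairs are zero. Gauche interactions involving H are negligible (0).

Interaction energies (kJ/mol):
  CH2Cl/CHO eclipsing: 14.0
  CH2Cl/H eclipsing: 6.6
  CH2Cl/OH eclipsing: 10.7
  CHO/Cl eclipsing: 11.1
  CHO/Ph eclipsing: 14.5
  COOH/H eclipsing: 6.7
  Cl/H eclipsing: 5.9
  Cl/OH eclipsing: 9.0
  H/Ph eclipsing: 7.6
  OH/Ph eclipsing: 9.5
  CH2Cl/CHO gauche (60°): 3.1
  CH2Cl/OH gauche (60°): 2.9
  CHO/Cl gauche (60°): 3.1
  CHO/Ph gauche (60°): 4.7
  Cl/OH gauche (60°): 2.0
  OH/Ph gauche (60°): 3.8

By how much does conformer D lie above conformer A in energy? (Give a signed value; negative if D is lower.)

D (staggered): Ph(0°)/CHO(60°) gauche 4.7; Ph(0°)/OH(300°) gauche 3.8; CH2Cl(120°)/CHO(60°) gauche 3.1; Cl(240°)/OH(300°) gauche 2.0 → 13.6 kJ/mol.
A (eclipsed): Ph(0°)/H(0°) eclipsed 7.6; CH2Cl(120°)/OH(120°) eclipsed 10.7; Cl(240°)/CHO(240°) eclipsed 11.1 → 29.4 kJ/mol.
E(D) − E(A) = 13.6 − 29.4 = -15.8 kJ/mol.

-15.8 kJ/mol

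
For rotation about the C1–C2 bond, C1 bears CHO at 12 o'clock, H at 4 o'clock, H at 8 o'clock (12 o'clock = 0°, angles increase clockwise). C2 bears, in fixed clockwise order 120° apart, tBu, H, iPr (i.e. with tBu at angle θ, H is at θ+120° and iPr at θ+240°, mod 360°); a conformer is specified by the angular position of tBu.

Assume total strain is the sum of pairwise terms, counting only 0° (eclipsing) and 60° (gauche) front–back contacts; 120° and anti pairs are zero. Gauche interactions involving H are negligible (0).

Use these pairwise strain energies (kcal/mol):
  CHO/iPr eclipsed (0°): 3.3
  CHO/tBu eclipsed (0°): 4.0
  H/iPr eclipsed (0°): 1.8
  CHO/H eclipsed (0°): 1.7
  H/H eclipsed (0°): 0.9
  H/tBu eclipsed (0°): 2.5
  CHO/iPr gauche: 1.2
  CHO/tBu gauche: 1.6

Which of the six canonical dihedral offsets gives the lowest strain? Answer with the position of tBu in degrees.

180°

tBu at 0° (eclipsed): CHO(0°)/tBu(0°) eclipsed 4.0; H(120°)/H(120°) eclipsed 0.9; H(240°)/iPr(240°) eclipsed 1.8 → 6.7 kcal/mol.
tBu at 60° (staggered): CHO(0°)/tBu(60°) gauche 1.6; CHO(0°)/iPr(300°) gauche 1.2 → 2.8 kcal/mol.
tBu at 120° (eclipsed): CHO(0°)/iPr(0°) eclipsed 3.3; H(120°)/tBu(120°) eclipsed 2.5; H(240°)/H(240°) eclipsed 0.9 → 6.7 kcal/mol.
tBu at 180° (staggered): CHO(0°)/iPr(60°) gauche 1.2 → 1.2 kcal/mol.
tBu at 240° (eclipsed): CHO(0°)/H(0°) eclipsed 1.7; H(120°)/iPr(120°) eclipsed 1.8; H(240°)/tBu(240°) eclipsed 2.5 → 6.0 kcal/mol.
tBu at 300° (staggered): CHO(0°)/tBu(300°) gauche 1.6 → 1.6 kcal/mol.
The minimum (1.2 kcal/mol) occurs with tBu at 180°.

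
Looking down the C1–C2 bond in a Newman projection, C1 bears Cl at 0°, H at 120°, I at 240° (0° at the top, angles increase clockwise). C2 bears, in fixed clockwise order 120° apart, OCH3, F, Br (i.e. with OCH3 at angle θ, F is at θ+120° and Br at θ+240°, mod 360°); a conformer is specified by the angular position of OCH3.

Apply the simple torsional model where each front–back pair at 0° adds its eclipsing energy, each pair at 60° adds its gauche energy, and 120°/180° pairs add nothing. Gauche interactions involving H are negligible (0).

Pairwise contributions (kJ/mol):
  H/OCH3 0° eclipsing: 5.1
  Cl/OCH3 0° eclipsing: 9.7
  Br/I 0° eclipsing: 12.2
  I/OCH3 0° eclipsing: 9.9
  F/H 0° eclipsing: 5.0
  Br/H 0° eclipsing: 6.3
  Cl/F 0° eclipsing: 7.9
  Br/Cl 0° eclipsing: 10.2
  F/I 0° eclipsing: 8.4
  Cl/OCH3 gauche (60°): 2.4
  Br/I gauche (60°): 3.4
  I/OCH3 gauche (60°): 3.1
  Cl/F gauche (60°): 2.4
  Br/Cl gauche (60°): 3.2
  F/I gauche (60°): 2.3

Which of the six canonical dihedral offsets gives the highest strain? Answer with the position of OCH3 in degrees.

0°

OCH3 at 0° (eclipsed): Cl–OCH3 eclipsed, H–F eclipsed, I–Br eclipsed; 9.7 + 5.0 + 12.2 = 26.9 kJ/mol.
OCH3 at 60° (staggered): Cl–OCH3 gauche, Cl–Br gauche, I–F gauche, I–Br gauche; 2.4 + 3.2 + 2.3 + 3.4 = 11.3 kJ/mol.
OCH3 at 120° (eclipsed): Cl–Br eclipsed, H–OCH3 eclipsed, I–F eclipsed; 10.2 + 5.1 + 8.4 = 23.7 kJ/mol.
OCH3 at 180° (staggered): Cl–F gauche, Cl–Br gauche, I–OCH3 gauche, I–F gauche; 2.4 + 3.2 + 3.1 + 2.3 = 11.0 kJ/mol.
OCH3 at 240° (eclipsed): Cl–F eclipsed, H–Br eclipsed, I–OCH3 eclipsed; 7.9 + 6.3 + 9.9 = 24.1 kJ/mol.
OCH3 at 300° (staggered): Cl–OCH3 gauche, Cl–F gauche, I–OCH3 gauche, I–Br gauche; 2.4 + 2.4 + 3.1 + 3.4 = 11.3 kJ/mol.
The maximum (26.9 kJ/mol) occurs with OCH3 at 0°.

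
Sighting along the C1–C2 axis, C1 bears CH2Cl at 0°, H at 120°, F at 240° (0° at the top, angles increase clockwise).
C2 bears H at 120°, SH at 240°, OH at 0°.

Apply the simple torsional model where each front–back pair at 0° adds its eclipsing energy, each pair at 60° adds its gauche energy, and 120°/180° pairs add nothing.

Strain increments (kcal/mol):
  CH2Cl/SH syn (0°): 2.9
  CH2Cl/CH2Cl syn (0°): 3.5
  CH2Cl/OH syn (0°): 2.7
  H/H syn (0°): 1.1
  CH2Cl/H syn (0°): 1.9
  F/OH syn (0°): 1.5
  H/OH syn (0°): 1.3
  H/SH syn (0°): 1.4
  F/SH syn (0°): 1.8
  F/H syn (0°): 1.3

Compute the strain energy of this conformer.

This conformer (eclipsed): CH2Cl(0°)/OH(0°) eclipsed 2.7; H(120°)/H(120°) eclipsed 1.1; F(240°)/SH(240°) eclipsed 1.8 → 5.6 kcal/mol.

5.6 kcal/mol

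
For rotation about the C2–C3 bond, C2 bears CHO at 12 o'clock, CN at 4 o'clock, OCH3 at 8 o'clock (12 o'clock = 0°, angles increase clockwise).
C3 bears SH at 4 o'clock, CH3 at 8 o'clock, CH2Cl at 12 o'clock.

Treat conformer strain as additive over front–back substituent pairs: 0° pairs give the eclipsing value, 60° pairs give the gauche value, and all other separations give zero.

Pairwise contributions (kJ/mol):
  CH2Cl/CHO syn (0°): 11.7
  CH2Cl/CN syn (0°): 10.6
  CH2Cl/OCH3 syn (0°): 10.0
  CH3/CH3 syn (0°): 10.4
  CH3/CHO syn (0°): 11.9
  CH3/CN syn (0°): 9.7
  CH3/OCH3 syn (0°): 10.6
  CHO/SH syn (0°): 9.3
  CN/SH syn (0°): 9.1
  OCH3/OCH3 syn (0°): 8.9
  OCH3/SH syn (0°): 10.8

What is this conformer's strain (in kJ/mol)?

31.4 kJ/mol

This conformer (eclipsed): CHO(0°)/CH2Cl(0°) eclipsed 11.7; CN(120°)/SH(120°) eclipsed 9.1; OCH3(240°)/CH3(240°) eclipsed 10.6 → 31.4 kJ/mol.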